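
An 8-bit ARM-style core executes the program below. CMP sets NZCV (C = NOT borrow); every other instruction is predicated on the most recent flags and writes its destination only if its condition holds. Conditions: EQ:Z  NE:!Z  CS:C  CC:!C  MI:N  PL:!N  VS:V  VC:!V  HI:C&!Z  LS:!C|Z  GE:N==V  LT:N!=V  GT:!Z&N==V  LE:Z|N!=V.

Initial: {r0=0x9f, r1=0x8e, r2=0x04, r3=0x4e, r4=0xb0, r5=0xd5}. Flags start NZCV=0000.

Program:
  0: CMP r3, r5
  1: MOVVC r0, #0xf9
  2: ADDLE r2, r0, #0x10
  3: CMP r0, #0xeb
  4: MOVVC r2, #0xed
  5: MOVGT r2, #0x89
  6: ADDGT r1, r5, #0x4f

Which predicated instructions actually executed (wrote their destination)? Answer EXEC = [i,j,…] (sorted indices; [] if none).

EXEC = [1,4,5,6]

0: ✓ CMP  NZCV=0000
1: ✓ MOVVC  r0←0xf9
2: · ADDLE
3: ✓ CMP  NZCV=0010
4: ✓ MOVVC  r2←0xed
5: ✓ MOVGT  r2←0x89
6: ✓ ADDGT  r1←0x24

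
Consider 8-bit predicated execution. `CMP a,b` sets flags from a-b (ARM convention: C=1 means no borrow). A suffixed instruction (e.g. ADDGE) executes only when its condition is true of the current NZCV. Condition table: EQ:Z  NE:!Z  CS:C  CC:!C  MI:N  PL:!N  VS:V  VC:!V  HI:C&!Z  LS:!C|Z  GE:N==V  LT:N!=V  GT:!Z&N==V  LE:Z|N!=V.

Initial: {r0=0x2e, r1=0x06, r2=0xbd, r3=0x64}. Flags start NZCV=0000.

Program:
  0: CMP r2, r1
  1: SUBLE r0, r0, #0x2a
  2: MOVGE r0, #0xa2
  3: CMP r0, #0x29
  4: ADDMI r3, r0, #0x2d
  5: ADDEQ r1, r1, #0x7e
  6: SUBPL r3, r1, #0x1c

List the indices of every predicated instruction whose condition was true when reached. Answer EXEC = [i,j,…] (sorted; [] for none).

EXEC = [1,4]

0: ✓ CMP  NZCV=1010
1: ✓ SUBLE  r0←0x04
2: · MOVGE
3: ✓ CMP  NZCV=1000
4: ✓ ADDMI  r3←0x31
5: · ADDEQ
6: · SUBPL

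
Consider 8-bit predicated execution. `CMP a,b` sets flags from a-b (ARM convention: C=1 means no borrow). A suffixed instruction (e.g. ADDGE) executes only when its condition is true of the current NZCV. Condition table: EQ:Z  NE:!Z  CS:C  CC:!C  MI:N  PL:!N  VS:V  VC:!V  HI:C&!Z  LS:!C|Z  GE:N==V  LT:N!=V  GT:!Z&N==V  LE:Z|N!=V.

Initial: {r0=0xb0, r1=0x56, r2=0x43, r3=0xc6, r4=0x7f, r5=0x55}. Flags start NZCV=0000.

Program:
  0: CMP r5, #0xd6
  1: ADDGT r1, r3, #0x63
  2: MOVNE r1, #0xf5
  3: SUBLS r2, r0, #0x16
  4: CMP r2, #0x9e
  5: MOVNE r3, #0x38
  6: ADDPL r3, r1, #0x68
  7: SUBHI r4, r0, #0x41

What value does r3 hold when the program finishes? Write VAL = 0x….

VAL = 0x38

[0] flags=0000 → (cmp)
[1] flags=0000 GT?T → r1=0x29
[2] flags=0000 NE?T → r1=0xf5
[3] flags=0000 LS?T → r2=0x9a
[4] flags=1000 → (cmp)
[5] flags=1000 NE?T → r3=0x38
[6] flags=1000 PL?F → skip
[7] flags=1000 HI?F → skip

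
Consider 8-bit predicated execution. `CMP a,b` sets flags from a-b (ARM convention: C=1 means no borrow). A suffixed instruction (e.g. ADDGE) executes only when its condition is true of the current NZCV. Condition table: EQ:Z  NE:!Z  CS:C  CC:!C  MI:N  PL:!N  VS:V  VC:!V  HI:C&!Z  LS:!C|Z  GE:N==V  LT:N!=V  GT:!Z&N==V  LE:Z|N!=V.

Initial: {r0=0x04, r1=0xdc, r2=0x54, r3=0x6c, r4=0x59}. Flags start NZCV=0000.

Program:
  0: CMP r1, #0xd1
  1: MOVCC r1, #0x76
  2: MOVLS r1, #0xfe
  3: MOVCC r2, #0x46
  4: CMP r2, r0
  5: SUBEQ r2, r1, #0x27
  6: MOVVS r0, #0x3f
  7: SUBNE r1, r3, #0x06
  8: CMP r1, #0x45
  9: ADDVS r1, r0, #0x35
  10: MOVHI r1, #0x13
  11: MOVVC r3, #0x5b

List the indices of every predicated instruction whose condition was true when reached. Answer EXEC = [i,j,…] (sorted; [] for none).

EXEC = [7,10,11]

0: ✓ CMP  NZCV=0010
1: · MOVCC
2: · MOVLS
3: · MOVCC
4: ✓ CMP  NZCV=0010
5: · SUBEQ
6: · MOVVS
7: ✓ SUBNE  r1←0x66
8: ✓ CMP  NZCV=0010
9: · ADDVS
10: ✓ MOVHI  r1←0x13
11: ✓ MOVVC  r3←0x5b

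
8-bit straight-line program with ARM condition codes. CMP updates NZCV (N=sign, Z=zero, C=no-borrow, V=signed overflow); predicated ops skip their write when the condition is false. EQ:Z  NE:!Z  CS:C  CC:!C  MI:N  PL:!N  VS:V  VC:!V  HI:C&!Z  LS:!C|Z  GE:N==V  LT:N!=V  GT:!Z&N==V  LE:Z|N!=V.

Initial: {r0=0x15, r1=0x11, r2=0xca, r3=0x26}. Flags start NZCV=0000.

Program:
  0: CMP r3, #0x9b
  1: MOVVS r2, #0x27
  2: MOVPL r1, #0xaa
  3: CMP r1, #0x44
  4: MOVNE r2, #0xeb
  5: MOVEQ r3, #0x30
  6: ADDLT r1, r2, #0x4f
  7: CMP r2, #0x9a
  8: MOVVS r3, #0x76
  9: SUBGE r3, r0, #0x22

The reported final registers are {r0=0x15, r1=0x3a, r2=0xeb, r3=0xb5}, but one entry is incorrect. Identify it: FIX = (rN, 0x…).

FIX = (r3, 0xf3)

[0] flags=1001 → (cmp)
[1] flags=1001 VS?T → r2=0x27
[2] flags=1001 PL?F → skip
[3] flags=1000 → (cmp)
[4] flags=1000 NE?T → r2=0xeb
[5] flags=1000 EQ?F → skip
[6] flags=1000 LT?T → r1=0x3a
[7] flags=0010 → (cmp)
[8] flags=0010 VS?F → skip
[9] flags=0010 GE?T → r3=0xf3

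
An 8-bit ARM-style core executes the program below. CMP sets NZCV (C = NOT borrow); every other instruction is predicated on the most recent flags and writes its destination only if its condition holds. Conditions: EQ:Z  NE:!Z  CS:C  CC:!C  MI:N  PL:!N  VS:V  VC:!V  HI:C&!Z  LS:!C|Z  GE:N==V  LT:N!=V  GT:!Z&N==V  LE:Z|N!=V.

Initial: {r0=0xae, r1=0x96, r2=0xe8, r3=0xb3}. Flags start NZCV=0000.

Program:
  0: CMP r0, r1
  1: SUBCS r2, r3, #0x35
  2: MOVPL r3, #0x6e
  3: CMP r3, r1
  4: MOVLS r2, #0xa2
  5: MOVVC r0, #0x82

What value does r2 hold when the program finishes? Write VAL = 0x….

[0] flags=0010 → (cmp)
[1] flags=0010 CS?T → r2=0x7e
[2] flags=0010 PL?T → r3=0x6e
[3] flags=1001 → (cmp)
[4] flags=1001 LS?T → r2=0xa2
[5] flags=1001 VC?F → skip

VAL = 0xa2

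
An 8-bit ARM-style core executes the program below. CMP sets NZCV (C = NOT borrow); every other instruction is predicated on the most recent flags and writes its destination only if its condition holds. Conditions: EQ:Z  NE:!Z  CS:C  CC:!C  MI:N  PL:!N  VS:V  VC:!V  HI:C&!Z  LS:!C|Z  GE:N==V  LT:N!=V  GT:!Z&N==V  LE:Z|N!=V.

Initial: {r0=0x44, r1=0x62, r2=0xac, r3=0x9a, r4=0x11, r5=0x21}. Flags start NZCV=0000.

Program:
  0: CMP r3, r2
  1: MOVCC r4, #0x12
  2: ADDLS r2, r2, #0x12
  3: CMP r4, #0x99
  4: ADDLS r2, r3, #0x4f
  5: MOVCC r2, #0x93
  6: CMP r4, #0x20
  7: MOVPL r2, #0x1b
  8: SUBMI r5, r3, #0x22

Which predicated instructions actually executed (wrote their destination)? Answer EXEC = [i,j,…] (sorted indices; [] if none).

0: ✓ CMP  NZCV=1000
1: ✓ MOVCC  r4←0x12
2: ✓ ADDLS  r2←0xbe
3: ✓ CMP  NZCV=0000
4: ✓ ADDLS  r2←0xe9
5: ✓ MOVCC  r2←0x93
6: ✓ CMP  NZCV=1000
7: · MOVPL
8: ✓ SUBMI  r5←0x78

EXEC = [1,2,4,5,8]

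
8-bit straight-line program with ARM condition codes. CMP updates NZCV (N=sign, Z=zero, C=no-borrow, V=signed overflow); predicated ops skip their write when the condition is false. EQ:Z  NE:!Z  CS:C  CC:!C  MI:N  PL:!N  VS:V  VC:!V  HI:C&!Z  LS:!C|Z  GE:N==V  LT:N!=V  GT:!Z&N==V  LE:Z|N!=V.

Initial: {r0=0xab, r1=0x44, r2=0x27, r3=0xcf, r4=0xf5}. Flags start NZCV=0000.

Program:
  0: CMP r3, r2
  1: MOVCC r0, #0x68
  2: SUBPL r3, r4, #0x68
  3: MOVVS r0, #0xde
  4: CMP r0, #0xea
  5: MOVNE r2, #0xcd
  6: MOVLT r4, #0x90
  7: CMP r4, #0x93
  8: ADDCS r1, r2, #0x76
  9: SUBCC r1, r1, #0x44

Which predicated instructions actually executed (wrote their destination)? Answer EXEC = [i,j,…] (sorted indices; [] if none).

EXEC = [5,6,9]

[0] flags=1010 → (cmp)
[1] flags=1010 CC?F → skip
[2] flags=1010 PL?F → skip
[3] flags=1010 VS?F → skip
[4] flags=1000 → (cmp)
[5] flags=1000 NE?T → r2=0xcd
[6] flags=1000 LT?T → r4=0x90
[7] flags=1000 → (cmp)
[8] flags=1000 CS?F → skip
[9] flags=1000 CC?T → r1=0x00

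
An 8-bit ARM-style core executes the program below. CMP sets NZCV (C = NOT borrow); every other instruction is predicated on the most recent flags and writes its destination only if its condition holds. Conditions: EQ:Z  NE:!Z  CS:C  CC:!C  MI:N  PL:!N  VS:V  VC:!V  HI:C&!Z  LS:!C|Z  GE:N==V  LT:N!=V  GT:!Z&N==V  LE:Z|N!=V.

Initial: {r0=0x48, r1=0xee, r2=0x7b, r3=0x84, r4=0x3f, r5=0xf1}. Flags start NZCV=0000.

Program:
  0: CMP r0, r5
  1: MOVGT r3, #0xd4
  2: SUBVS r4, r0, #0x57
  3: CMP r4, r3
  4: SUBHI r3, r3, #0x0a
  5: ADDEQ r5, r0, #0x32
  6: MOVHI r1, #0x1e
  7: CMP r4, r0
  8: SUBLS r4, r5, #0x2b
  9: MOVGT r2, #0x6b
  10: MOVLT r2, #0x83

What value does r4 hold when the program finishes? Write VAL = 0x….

[0] flags=0000 → (cmp)
[1] flags=0000 GT?T → r3=0xd4
[2] flags=0000 VS?F → skip
[3] flags=0000 → (cmp)
[4] flags=0000 HI?F → skip
[5] flags=0000 EQ?F → skip
[6] flags=0000 HI?F → skip
[7] flags=1000 → (cmp)
[8] flags=1000 LS?T → r4=0xc6
[9] flags=1000 GT?F → skip
[10] flags=1000 LT?T → r2=0x83

VAL = 0xc6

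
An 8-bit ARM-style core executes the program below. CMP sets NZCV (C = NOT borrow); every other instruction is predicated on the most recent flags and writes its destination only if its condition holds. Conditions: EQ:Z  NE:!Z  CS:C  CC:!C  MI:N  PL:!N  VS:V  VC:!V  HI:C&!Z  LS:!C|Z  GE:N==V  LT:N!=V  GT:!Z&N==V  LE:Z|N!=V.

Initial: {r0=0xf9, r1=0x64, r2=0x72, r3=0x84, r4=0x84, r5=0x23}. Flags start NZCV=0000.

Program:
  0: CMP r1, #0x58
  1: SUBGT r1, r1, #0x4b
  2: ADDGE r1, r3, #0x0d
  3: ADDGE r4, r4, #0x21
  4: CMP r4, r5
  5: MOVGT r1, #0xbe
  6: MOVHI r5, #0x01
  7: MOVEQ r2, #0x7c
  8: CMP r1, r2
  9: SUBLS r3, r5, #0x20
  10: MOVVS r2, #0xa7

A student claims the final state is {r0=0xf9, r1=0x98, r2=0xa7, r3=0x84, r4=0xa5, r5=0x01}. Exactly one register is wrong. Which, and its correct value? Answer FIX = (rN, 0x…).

[0] flags=0010 → (cmp)
[1] flags=0010 GT?T → r1=0x19
[2] flags=0010 GE?T → r1=0x91
[3] flags=0010 GE?T → r4=0xa5
[4] flags=1010 → (cmp)
[5] flags=1010 GT?F → skip
[6] flags=1010 HI?T → r5=0x01
[7] flags=1010 EQ?F → skip
[8] flags=0011 → (cmp)
[9] flags=0011 LS?F → skip
[10] flags=0011 VS?T → r2=0xa7

FIX = (r1, 0x91)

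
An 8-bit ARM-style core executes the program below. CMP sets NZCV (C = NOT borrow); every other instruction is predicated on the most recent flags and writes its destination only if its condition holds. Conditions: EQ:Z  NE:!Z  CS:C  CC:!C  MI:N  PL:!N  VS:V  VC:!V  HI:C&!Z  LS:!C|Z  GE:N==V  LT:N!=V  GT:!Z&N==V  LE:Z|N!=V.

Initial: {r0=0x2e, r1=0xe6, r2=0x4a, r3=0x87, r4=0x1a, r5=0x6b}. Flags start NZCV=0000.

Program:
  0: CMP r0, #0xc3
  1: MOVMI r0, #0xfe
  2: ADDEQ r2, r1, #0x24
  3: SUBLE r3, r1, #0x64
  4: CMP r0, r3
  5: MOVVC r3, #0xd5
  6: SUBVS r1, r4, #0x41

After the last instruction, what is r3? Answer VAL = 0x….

0: ✓ CMP  NZCV=0000
1: · MOVMI
2: · ADDEQ
3: · SUBLE
4: ✓ CMP  NZCV=1001
5: · MOVVC
6: ✓ SUBVS  r1←0xd9

VAL = 0x87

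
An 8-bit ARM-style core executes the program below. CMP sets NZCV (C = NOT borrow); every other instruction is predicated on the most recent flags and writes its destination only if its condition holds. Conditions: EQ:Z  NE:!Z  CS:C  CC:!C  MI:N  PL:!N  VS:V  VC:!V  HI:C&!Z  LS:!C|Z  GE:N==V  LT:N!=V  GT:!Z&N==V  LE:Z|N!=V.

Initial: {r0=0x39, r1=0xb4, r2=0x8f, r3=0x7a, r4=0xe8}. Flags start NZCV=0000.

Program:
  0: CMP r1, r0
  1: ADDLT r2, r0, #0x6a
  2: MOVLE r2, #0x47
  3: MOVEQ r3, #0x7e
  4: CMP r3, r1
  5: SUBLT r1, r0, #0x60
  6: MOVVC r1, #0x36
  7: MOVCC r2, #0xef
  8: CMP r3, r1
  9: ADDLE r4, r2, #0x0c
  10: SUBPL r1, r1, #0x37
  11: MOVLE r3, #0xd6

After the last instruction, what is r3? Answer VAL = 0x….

VAL = 0x7a

[0] flags=0011 → (cmp)
[1] flags=0011 LT?T → r2=0xa3
[2] flags=0011 LE?T → r2=0x47
[3] flags=0011 EQ?F → skip
[4] flags=1001 → (cmp)
[5] flags=1001 LT?F → skip
[6] flags=1001 VC?F → skip
[7] flags=1001 CC?T → r2=0xef
[8] flags=1001 → (cmp)
[9] flags=1001 LE?F → skip
[10] flags=1001 PL?F → skip
[11] flags=1001 LE?F → skip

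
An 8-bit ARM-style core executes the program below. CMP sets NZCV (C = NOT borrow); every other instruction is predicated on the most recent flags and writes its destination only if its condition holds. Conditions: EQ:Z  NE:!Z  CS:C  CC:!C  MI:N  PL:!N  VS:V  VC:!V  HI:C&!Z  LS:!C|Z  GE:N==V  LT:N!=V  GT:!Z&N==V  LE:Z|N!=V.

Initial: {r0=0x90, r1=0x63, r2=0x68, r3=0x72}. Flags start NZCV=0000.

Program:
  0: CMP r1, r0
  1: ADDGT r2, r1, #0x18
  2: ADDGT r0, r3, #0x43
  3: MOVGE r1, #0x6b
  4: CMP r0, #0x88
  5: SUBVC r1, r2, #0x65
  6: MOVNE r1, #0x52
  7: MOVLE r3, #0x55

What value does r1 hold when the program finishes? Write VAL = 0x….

[0] flags=1001 → (cmp)
[1] flags=1001 GT?T → r2=0x7b
[2] flags=1001 GT?T → r0=0xb5
[3] flags=1001 GE?T → r1=0x6b
[4] flags=0010 → (cmp)
[5] flags=0010 VC?T → r1=0x16
[6] flags=0010 NE?T → r1=0x52
[7] flags=0010 LE?F → skip

VAL = 0x52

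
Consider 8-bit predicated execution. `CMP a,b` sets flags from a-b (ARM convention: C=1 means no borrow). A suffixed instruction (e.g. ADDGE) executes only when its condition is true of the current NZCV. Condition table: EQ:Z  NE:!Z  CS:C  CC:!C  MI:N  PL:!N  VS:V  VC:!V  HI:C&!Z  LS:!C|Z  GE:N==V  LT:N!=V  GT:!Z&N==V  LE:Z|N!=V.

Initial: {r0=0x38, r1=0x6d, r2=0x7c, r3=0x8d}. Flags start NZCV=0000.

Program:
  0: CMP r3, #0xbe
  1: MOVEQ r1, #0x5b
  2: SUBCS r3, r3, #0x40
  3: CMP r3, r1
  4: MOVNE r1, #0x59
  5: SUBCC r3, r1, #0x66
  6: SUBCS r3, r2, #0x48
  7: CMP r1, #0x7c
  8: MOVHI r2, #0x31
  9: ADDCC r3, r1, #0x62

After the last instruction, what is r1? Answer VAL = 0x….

0: ✓ CMP  NZCV=1000
1: · MOVEQ
2: · SUBCS
3: ✓ CMP  NZCV=0011
4: ✓ MOVNE  r1←0x59
5: · SUBCC
6: ✓ SUBCS  r3←0x34
7: ✓ CMP  NZCV=1000
8: · MOVHI
9: ✓ ADDCC  r3←0xbb

VAL = 0x59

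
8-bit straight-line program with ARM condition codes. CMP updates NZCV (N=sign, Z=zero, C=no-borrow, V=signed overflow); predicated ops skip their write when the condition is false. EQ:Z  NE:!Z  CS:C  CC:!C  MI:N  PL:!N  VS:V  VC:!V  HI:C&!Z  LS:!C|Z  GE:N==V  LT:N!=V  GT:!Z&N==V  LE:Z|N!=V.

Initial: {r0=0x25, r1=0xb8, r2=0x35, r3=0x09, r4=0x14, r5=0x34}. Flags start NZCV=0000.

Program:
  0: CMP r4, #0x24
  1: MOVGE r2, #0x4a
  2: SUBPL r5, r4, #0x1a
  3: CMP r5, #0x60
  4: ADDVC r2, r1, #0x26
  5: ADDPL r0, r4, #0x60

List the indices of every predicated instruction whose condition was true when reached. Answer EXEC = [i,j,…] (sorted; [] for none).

[0] flags=1000 → (cmp)
[1] flags=1000 GE?F → skip
[2] flags=1000 PL?F → skip
[3] flags=1000 → (cmp)
[4] flags=1000 VC?T → r2=0xde
[5] flags=1000 PL?F → skip

EXEC = [4]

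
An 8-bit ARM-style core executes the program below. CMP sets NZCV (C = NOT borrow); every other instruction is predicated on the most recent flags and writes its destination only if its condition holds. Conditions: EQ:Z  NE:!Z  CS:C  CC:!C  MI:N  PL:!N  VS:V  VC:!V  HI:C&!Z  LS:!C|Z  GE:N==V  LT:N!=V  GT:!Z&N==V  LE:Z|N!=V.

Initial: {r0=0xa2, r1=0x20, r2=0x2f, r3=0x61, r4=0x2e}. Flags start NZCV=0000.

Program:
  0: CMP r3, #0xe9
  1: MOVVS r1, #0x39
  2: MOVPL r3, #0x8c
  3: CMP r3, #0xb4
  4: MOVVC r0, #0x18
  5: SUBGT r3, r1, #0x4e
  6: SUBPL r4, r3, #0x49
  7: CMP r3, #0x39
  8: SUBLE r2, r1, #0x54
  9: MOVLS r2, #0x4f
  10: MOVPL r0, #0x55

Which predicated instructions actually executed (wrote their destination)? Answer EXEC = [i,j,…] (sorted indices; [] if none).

[0] flags=0000 → (cmp)
[1] flags=0000 VS?F → skip
[2] flags=0000 PL?T → r3=0x8c
[3] flags=1000 → (cmp)
[4] flags=1000 VC?T → r0=0x18
[5] flags=1000 GT?F → skip
[6] flags=1000 PL?F → skip
[7] flags=0011 → (cmp)
[8] flags=0011 LE?T → r2=0xcc
[9] flags=0011 LS?F → skip
[10] flags=0011 PL?T → r0=0x55

EXEC = [2,4,8,10]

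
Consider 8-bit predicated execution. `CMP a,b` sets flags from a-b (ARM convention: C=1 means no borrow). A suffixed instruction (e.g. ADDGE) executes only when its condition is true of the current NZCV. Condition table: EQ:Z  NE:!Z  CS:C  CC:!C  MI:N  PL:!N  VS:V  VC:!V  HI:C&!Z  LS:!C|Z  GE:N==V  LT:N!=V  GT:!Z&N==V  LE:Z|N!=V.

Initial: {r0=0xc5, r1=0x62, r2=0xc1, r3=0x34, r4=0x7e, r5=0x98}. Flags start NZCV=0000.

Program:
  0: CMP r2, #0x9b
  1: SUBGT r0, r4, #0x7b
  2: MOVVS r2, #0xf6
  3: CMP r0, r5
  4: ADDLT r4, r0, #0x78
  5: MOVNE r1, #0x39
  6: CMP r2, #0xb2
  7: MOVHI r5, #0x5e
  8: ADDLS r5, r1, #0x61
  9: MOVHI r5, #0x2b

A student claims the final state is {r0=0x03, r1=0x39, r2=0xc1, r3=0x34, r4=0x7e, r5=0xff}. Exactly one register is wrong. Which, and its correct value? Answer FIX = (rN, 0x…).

FIX = (r5, 0x2b)

[0] flags=0010 → (cmp)
[1] flags=0010 GT?T → r0=0x03
[2] flags=0010 VS?F → skip
[3] flags=0000 → (cmp)
[4] flags=0000 LT?F → skip
[5] flags=0000 NE?T → r1=0x39
[6] flags=0010 → (cmp)
[7] flags=0010 HI?T → r5=0x5e
[8] flags=0010 LS?F → skip
[9] flags=0010 HI?T → r5=0x2b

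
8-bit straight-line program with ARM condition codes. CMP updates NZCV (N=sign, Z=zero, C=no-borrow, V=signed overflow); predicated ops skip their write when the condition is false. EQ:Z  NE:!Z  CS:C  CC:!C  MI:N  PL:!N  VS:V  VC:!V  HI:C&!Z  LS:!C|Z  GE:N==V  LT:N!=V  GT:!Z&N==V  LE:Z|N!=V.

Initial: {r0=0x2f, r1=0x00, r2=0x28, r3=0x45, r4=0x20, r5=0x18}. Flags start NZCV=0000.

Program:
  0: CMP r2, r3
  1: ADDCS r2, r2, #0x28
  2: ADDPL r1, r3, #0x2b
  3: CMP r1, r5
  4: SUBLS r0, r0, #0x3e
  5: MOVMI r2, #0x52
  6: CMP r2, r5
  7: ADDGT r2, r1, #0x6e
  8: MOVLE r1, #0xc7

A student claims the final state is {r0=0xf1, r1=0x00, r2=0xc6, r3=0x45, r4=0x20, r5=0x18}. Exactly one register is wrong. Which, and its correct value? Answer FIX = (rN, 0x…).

FIX = (r2, 0x6e)

[0] flags=1000 → (cmp)
[1] flags=1000 CS?F → skip
[2] flags=1000 PL?F → skip
[3] flags=1000 → (cmp)
[4] flags=1000 LS?T → r0=0xf1
[5] flags=1000 MI?T → r2=0x52
[6] flags=0010 → (cmp)
[7] flags=0010 GT?T → r2=0x6e
[8] flags=0010 LE?F → skip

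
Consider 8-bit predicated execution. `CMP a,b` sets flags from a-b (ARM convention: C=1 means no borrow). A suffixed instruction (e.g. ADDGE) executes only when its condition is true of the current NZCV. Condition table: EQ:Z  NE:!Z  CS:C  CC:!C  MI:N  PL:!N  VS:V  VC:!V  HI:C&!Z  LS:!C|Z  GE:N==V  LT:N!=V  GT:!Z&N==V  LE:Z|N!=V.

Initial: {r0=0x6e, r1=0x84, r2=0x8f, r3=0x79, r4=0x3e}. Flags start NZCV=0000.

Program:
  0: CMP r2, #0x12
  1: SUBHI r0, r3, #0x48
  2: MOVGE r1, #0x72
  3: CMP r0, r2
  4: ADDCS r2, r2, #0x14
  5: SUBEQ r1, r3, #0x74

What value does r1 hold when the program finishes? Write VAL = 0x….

[0] flags=0011 → (cmp)
[1] flags=0011 HI?T → r0=0x31
[2] flags=0011 GE?F → skip
[3] flags=1001 → (cmp)
[4] flags=1001 CS?F → skip
[5] flags=1001 EQ?F → skip

VAL = 0x84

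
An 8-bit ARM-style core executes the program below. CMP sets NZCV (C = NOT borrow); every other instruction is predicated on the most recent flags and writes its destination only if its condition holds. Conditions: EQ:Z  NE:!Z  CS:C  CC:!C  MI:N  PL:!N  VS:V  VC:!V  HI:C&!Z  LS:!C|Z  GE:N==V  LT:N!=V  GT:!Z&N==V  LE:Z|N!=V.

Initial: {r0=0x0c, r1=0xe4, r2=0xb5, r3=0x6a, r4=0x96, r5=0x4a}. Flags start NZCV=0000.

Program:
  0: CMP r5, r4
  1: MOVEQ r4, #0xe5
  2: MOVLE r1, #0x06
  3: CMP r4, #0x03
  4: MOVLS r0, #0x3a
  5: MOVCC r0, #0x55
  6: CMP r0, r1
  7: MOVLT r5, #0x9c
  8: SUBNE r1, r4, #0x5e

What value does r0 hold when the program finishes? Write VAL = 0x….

[0] flags=1001 → (cmp)
[1] flags=1001 EQ?F → skip
[2] flags=1001 LE?F → skip
[3] flags=1010 → (cmp)
[4] flags=1010 LS?F → skip
[5] flags=1010 CC?F → skip
[6] flags=0000 → (cmp)
[7] flags=0000 LT?F → skip
[8] flags=0000 NE?T → r1=0x38

VAL = 0x0c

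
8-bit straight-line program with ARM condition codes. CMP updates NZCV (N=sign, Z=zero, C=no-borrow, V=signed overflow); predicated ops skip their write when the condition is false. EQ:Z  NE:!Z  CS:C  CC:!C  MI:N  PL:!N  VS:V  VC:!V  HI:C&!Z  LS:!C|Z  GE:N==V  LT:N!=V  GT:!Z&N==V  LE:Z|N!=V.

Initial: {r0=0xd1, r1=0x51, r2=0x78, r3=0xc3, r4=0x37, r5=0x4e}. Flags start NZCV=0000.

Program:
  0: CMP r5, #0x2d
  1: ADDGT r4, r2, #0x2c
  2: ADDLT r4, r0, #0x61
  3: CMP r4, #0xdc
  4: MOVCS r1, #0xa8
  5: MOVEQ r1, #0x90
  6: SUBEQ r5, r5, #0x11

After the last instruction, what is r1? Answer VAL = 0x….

[0] flags=0010 → (cmp)
[1] flags=0010 GT?T → r4=0xa4
[2] flags=0010 LT?F → skip
[3] flags=1000 → (cmp)
[4] flags=1000 CS?F → skip
[5] flags=1000 EQ?F → skip
[6] flags=1000 EQ?F → skip

VAL = 0x51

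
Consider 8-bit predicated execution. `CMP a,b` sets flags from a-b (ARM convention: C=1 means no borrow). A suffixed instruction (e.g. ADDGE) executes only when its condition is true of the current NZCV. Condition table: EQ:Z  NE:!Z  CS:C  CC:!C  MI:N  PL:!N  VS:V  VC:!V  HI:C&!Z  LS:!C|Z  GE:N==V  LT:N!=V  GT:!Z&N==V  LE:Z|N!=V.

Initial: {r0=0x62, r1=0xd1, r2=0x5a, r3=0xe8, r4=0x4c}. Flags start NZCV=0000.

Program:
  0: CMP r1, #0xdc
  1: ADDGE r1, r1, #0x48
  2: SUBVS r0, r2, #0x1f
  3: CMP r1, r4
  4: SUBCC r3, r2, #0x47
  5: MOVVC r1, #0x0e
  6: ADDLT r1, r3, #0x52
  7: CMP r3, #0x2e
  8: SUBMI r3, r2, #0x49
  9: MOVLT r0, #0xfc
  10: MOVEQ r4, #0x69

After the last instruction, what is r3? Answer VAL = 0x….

VAL = 0x11

[0] flags=1000 → (cmp)
[1] flags=1000 GE?F → skip
[2] flags=1000 VS?F → skip
[3] flags=1010 → (cmp)
[4] flags=1010 CC?F → skip
[5] flags=1010 VC?T → r1=0x0e
[6] flags=1010 LT?T → r1=0x3a
[7] flags=1010 → (cmp)
[8] flags=1010 MI?T → r3=0x11
[9] flags=1010 LT?T → r0=0xfc
[10] flags=1010 EQ?F → skip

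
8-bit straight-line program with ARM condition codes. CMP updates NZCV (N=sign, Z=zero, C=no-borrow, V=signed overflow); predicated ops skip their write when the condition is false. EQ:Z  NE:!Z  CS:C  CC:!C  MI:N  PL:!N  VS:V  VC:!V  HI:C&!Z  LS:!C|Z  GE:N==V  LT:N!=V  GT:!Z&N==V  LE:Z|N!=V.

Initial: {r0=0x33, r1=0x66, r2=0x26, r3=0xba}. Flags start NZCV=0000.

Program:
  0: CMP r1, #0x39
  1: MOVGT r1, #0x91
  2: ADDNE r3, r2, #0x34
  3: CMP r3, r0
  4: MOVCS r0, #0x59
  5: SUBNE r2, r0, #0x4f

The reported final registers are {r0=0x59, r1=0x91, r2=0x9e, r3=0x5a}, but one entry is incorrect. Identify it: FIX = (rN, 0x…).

[0] flags=0010 → (cmp)
[1] flags=0010 GT?T → r1=0x91
[2] flags=0010 NE?T → r3=0x5a
[3] flags=0010 → (cmp)
[4] flags=0010 CS?T → r0=0x59
[5] flags=0010 NE?T → r2=0x0a

FIX = (r2, 0x0a)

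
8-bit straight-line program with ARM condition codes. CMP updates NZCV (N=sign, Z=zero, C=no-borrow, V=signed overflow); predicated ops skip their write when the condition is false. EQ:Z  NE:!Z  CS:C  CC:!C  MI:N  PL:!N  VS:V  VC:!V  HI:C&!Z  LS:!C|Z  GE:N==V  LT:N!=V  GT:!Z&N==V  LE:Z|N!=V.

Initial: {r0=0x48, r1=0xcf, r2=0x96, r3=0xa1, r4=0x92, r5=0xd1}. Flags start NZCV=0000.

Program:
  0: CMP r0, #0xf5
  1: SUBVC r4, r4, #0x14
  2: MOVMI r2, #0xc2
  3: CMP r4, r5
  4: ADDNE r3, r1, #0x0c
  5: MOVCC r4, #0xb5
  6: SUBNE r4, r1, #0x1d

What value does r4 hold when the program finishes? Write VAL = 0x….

VAL = 0xb2

0: ✓ CMP  NZCV=0000
1: ✓ SUBVC  r4←0x7e
2: · MOVMI
3: ✓ CMP  NZCV=1001
4: ✓ ADDNE  r3←0xdb
5: ✓ MOVCC  r4←0xb5
6: ✓ SUBNE  r4←0xb2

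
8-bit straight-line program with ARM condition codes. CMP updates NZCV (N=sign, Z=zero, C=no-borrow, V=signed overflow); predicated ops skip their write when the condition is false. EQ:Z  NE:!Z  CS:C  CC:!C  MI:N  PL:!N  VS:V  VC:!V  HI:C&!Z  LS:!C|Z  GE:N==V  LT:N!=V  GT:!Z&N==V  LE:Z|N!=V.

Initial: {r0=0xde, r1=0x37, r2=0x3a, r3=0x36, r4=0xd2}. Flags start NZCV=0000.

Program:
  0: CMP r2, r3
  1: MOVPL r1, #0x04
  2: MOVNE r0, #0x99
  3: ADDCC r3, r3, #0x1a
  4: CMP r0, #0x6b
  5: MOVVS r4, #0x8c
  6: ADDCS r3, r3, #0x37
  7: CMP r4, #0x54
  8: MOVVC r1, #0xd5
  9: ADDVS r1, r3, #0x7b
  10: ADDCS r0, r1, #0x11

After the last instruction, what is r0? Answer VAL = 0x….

VAL = 0xf9

[0] flags=0010 → (cmp)
[1] flags=0010 PL?T → r1=0x04
[2] flags=0010 NE?T → r0=0x99
[3] flags=0010 CC?F → skip
[4] flags=0011 → (cmp)
[5] flags=0011 VS?T → r4=0x8c
[6] flags=0011 CS?T → r3=0x6d
[7] flags=0011 → (cmp)
[8] flags=0011 VC?F → skip
[9] flags=0011 VS?T → r1=0xe8
[10] flags=0011 CS?T → r0=0xf9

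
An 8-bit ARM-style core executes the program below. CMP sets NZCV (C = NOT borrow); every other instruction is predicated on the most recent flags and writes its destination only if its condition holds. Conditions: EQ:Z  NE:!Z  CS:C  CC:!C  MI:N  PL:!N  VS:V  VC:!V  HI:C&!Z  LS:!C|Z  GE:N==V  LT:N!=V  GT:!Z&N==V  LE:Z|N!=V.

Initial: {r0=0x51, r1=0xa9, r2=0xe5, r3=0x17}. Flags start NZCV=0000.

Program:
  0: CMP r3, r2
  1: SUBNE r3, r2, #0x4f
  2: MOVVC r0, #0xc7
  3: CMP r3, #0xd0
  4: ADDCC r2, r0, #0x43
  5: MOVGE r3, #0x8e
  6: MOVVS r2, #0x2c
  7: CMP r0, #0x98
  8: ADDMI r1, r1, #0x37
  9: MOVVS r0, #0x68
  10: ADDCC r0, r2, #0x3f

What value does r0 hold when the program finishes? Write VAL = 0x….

[0] flags=0000 → (cmp)
[1] flags=0000 NE?T → r3=0x96
[2] flags=0000 VC?T → r0=0xc7
[3] flags=1000 → (cmp)
[4] flags=1000 CC?T → r2=0x0a
[5] flags=1000 GE?F → skip
[6] flags=1000 VS?F → skip
[7] flags=0010 → (cmp)
[8] flags=0010 MI?F → skip
[9] flags=0010 VS?F → skip
[10] flags=0010 CC?F → skip

VAL = 0xc7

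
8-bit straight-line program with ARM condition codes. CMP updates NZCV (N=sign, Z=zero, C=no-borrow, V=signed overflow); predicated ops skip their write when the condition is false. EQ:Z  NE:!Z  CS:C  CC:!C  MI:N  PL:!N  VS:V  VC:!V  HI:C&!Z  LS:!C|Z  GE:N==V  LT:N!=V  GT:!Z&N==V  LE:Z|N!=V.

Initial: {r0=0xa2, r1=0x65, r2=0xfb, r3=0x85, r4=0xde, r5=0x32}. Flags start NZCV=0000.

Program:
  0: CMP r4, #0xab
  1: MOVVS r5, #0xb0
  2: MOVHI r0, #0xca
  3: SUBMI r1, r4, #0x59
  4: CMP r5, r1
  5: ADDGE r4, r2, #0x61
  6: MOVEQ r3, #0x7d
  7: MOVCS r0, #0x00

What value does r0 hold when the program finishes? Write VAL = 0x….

[0] flags=0010 → (cmp)
[1] flags=0010 VS?F → skip
[2] flags=0010 HI?T → r0=0xca
[3] flags=0010 MI?F → skip
[4] flags=1000 → (cmp)
[5] flags=1000 GE?F → skip
[6] flags=1000 EQ?F → skip
[7] flags=1000 CS?F → skip

VAL = 0xca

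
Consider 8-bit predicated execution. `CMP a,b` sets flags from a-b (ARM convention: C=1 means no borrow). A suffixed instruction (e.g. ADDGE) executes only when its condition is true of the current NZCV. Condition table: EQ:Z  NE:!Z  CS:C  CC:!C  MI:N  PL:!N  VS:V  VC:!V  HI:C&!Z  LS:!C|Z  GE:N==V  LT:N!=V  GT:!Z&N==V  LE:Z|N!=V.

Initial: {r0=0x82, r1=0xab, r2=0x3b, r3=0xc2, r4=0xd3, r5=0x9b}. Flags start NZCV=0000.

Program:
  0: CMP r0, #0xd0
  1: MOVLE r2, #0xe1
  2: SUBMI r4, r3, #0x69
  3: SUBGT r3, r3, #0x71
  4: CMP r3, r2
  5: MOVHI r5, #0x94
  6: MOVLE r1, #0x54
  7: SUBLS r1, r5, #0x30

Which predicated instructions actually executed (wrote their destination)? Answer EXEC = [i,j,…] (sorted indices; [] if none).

EXEC = [1,2,6,7]

[0] flags=1000 → (cmp)
[1] flags=1000 LE?T → r2=0xe1
[2] flags=1000 MI?T → r4=0x59
[3] flags=1000 GT?F → skip
[4] flags=1000 → (cmp)
[5] flags=1000 HI?F → skip
[6] flags=1000 LE?T → r1=0x54
[7] flags=1000 LS?T → r1=0x6b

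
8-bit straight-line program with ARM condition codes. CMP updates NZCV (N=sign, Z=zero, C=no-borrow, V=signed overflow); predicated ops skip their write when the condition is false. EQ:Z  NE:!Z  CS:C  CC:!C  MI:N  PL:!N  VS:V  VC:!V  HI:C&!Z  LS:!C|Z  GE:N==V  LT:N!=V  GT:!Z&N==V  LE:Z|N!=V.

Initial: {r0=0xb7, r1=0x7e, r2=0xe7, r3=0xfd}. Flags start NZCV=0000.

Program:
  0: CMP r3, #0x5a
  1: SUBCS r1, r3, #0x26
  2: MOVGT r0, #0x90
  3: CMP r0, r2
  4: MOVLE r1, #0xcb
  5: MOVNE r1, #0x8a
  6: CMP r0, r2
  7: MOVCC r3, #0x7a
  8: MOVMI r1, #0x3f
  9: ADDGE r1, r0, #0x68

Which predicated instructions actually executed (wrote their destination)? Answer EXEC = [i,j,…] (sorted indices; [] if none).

[0] flags=1010 → (cmp)
[1] flags=1010 CS?T → r1=0xd7
[2] flags=1010 GT?F → skip
[3] flags=1000 → (cmp)
[4] flags=1000 LE?T → r1=0xcb
[5] flags=1000 NE?T → r1=0x8a
[6] flags=1000 → (cmp)
[7] flags=1000 CC?T → r3=0x7a
[8] flags=1000 MI?T → r1=0x3f
[9] flags=1000 GE?F → skip

EXEC = [1,4,5,7,8]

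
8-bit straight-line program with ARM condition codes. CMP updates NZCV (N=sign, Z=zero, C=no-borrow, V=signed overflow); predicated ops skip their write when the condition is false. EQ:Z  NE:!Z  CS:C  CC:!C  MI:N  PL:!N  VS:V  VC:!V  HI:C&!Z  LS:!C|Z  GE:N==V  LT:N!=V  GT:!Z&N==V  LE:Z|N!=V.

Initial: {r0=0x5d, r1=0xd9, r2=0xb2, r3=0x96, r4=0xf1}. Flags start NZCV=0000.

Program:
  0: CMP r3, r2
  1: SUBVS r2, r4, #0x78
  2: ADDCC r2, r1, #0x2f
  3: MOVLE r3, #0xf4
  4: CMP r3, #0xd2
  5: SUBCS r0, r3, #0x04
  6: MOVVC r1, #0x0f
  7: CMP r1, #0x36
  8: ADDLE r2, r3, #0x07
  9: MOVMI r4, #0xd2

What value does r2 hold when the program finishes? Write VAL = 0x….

[0] flags=1000 → (cmp)
[1] flags=1000 VS?F → skip
[2] flags=1000 CC?T → r2=0x08
[3] flags=1000 LE?T → r3=0xf4
[4] flags=0010 → (cmp)
[5] flags=0010 CS?T → r0=0xf0
[6] flags=0010 VC?T → r1=0x0f
[7] flags=1000 → (cmp)
[8] flags=1000 LE?T → r2=0xfb
[9] flags=1000 MI?T → r4=0xd2

VAL = 0xfb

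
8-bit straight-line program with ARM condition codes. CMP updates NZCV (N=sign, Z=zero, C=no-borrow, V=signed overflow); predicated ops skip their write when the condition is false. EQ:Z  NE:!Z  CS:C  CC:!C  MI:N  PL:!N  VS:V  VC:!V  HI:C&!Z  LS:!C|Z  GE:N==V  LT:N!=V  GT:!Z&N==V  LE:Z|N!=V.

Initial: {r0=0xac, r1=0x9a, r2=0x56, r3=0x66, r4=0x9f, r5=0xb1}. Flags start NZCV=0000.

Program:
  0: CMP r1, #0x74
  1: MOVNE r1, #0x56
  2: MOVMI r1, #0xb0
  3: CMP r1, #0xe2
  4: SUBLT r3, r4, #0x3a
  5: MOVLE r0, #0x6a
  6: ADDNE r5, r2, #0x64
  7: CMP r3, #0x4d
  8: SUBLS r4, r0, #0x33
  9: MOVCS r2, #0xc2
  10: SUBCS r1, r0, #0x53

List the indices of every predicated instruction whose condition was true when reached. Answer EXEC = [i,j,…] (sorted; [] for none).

EXEC = [1,6,9,10]

[0] flags=0011 → (cmp)
[1] flags=0011 NE?T → r1=0x56
[2] flags=0011 MI?F → skip
[3] flags=0000 → (cmp)
[4] flags=0000 LT?F → skip
[5] flags=0000 LE?F → skip
[6] flags=0000 NE?T → r5=0xba
[7] flags=0010 → (cmp)
[8] flags=0010 LS?F → skip
[9] flags=0010 CS?T → r2=0xc2
[10] flags=0010 CS?T → r1=0x59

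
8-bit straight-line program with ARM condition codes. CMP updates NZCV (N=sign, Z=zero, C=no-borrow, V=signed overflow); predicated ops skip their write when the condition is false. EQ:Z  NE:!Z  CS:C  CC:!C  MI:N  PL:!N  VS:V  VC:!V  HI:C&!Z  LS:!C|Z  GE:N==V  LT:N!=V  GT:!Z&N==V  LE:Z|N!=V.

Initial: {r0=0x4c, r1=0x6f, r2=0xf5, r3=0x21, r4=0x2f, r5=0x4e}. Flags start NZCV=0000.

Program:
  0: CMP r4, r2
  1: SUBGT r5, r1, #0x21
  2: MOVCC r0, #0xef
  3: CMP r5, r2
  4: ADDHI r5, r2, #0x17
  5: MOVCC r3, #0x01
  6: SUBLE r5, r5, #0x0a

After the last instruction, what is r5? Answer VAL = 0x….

[0] flags=0000 → (cmp)
[1] flags=0000 GT?T → r5=0x4e
[2] flags=0000 CC?T → r0=0xef
[3] flags=0000 → (cmp)
[4] flags=0000 HI?F → skip
[5] flags=0000 CC?T → r3=0x01
[6] flags=0000 LE?F → skip

VAL = 0x4e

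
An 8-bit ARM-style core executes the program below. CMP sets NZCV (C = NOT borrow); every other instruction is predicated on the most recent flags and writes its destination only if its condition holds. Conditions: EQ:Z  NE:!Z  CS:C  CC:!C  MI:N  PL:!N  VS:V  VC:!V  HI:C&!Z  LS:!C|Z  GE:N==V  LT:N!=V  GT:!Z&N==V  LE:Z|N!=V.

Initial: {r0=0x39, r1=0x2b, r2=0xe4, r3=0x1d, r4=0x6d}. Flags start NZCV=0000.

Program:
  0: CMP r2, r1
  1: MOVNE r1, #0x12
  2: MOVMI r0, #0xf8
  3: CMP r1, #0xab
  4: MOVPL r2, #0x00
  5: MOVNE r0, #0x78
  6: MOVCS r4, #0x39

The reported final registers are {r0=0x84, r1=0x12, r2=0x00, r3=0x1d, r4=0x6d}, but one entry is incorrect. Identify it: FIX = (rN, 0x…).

FIX = (r0, 0x78)

[0] flags=1010 → (cmp)
[1] flags=1010 NE?T → r1=0x12
[2] flags=1010 MI?T → r0=0xf8
[3] flags=0000 → (cmp)
[4] flags=0000 PL?T → r2=0x00
[5] flags=0000 NE?T → r0=0x78
[6] flags=0000 CS?F → skip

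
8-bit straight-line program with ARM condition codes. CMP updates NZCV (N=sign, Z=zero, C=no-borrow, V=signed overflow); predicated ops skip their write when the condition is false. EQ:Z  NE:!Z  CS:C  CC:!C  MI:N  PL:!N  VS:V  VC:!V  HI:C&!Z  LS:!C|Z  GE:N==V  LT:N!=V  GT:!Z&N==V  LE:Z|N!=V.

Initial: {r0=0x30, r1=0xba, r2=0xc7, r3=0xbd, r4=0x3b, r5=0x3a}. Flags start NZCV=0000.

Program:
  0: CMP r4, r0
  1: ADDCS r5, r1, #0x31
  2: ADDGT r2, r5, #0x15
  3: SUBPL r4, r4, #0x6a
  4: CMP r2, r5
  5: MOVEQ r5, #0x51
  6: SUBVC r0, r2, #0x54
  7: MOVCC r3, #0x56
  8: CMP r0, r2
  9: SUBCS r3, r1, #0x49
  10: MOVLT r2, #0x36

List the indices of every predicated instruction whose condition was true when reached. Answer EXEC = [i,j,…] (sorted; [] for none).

EXEC = [1,2,3,6,7,9,10]

[0] flags=0010 → (cmp)
[1] flags=0010 CS?T → r5=0xeb
[2] flags=0010 GT?T → r2=0x00
[3] flags=0010 PL?T → r4=0xd1
[4] flags=0000 → (cmp)
[5] flags=0000 EQ?F → skip
[6] flags=0000 VC?T → r0=0xac
[7] flags=0000 CC?T → r3=0x56
[8] flags=1010 → (cmp)
[9] flags=1010 CS?T → r3=0x71
[10] flags=1010 LT?T → r2=0x36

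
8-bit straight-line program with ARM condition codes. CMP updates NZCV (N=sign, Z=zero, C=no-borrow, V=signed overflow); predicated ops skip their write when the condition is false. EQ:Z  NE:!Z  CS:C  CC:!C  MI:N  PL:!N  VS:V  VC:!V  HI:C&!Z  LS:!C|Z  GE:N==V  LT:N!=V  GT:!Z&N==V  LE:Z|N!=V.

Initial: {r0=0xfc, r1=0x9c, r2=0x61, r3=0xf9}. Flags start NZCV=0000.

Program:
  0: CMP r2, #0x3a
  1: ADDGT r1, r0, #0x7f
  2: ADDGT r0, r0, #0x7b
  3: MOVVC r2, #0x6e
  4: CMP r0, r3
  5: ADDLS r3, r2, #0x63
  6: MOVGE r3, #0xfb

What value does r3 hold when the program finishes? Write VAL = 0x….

0: ✓ CMP  NZCV=0010
1: ✓ ADDGT  r1←0x7b
2: ✓ ADDGT  r0←0x77
3: ✓ MOVVC  r2←0x6e
4: ✓ CMP  NZCV=0000
5: ✓ ADDLS  r3←0xd1
6: ✓ MOVGE  r3←0xfb

VAL = 0xfb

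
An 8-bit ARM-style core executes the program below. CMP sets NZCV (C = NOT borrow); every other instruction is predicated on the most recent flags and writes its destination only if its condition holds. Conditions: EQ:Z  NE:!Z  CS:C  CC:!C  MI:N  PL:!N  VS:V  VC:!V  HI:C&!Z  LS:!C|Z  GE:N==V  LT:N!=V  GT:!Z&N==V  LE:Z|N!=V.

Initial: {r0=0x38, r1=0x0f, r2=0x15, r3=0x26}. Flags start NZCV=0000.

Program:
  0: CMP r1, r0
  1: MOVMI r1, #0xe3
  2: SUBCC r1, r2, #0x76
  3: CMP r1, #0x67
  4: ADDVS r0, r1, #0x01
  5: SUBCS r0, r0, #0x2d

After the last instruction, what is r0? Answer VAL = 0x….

VAL = 0x73

[0] flags=1000 → (cmp)
[1] flags=1000 MI?T → r1=0xe3
[2] flags=1000 CC?T → r1=0x9f
[3] flags=0011 → (cmp)
[4] flags=0011 VS?T → r0=0xa0
[5] flags=0011 CS?T → r0=0x73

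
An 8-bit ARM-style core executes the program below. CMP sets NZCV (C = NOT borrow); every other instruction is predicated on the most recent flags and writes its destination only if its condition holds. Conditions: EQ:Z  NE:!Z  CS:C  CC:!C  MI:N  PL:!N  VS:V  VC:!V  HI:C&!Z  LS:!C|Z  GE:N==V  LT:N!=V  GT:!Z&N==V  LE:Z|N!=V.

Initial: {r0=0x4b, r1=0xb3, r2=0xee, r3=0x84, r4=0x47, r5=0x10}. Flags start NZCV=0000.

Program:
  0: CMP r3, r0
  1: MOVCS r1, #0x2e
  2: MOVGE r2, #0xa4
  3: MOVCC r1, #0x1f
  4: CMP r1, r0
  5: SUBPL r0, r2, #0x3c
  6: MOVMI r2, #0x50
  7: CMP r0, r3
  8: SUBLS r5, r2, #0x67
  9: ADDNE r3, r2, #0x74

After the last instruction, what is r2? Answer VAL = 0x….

[0] flags=0011 → (cmp)
[1] flags=0011 CS?T → r1=0x2e
[2] flags=0011 GE?F → skip
[3] flags=0011 CC?F → skip
[4] flags=1000 → (cmp)
[5] flags=1000 PL?F → skip
[6] flags=1000 MI?T → r2=0x50
[7] flags=1001 → (cmp)
[8] flags=1001 LS?T → r5=0xe9
[9] flags=1001 NE?T → r3=0xc4

VAL = 0x50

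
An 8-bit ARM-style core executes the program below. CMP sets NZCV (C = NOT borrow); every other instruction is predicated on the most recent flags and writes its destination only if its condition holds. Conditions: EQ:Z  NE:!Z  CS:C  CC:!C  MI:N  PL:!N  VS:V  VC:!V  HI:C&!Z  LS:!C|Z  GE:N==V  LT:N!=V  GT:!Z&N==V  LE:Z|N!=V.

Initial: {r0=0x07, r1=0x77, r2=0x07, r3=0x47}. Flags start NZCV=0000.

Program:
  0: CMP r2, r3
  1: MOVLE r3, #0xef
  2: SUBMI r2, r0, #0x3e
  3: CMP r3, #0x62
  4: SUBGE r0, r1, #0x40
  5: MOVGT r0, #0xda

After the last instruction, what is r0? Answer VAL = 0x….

VAL = 0x07

[0] flags=1000 → (cmp)
[1] flags=1000 LE?T → r3=0xef
[2] flags=1000 MI?T → r2=0xc9
[3] flags=1010 → (cmp)
[4] flags=1010 GE?F → skip
[5] flags=1010 GT?F → skip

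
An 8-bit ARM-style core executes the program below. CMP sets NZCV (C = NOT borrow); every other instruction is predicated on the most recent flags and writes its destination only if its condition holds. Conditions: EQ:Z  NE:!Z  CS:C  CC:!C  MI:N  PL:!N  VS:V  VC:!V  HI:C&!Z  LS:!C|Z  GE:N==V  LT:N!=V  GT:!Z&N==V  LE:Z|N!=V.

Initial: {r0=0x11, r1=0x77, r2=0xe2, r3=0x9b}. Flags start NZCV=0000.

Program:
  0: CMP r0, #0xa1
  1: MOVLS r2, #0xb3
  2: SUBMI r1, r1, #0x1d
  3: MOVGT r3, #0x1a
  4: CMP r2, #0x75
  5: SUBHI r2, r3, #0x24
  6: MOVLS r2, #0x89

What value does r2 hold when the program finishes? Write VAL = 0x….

VAL = 0xf6

0: ✓ CMP  NZCV=0000
1: ✓ MOVLS  r2←0xb3
2: · SUBMI
3: ✓ MOVGT  r3←0x1a
4: ✓ CMP  NZCV=0011
5: ✓ SUBHI  r2←0xf6
6: · MOVLS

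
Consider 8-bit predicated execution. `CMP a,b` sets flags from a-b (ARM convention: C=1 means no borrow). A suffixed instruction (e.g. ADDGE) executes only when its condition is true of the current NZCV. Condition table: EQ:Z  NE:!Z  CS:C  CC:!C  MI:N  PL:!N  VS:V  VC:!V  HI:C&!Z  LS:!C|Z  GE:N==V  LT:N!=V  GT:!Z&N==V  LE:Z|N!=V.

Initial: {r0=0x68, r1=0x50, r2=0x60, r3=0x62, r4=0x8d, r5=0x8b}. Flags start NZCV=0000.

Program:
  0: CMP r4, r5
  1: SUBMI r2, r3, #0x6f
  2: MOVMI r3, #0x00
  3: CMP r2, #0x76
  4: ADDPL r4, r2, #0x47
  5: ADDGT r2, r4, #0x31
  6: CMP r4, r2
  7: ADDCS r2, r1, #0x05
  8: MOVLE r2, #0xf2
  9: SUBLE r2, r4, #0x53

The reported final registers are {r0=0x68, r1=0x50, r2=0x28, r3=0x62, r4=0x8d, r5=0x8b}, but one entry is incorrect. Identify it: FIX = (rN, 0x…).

FIX = (r2, 0x3a)

0: ✓ CMP  NZCV=0010
1: · SUBMI
2: · MOVMI
3: ✓ CMP  NZCV=1000
4: · ADDPL
5: · ADDGT
6: ✓ CMP  NZCV=0011
7: ✓ ADDCS  r2←0x55
8: ✓ MOVLE  r2←0xf2
9: ✓ SUBLE  r2←0x3a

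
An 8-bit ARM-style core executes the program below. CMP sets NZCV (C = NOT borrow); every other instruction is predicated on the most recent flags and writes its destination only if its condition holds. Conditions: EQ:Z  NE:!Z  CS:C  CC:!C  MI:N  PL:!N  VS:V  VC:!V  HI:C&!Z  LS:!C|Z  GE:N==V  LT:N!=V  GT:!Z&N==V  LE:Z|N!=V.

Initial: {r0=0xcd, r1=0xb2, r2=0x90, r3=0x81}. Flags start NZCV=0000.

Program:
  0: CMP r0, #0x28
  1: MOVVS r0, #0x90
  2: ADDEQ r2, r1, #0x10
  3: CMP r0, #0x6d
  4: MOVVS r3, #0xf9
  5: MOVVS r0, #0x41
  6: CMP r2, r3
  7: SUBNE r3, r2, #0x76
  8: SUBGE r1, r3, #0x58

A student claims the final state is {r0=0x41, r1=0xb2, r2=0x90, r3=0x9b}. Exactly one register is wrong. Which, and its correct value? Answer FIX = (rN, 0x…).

0: ✓ CMP  NZCV=1010
1: · MOVVS
2: · ADDEQ
3: ✓ CMP  NZCV=0011
4: ✓ MOVVS  r3←0xf9
5: ✓ MOVVS  r0←0x41
6: ✓ CMP  NZCV=1000
7: ✓ SUBNE  r3←0x1a
8: · SUBGE

FIX = (r3, 0x1a)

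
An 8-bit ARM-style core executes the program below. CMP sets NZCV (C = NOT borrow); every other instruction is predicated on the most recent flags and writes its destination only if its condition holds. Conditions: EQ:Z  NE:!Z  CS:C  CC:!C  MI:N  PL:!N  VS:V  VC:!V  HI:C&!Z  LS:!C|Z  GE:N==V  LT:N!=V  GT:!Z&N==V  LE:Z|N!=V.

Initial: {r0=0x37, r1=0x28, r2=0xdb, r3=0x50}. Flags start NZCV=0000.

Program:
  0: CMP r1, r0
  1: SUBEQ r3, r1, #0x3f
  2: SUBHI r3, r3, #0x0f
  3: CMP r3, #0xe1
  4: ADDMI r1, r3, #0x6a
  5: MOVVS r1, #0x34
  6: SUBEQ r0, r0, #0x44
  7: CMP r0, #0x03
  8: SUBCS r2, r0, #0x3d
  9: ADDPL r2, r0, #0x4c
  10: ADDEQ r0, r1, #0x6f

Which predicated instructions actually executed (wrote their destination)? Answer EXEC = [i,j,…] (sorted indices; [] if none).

[0] flags=1000 → (cmp)
[1] flags=1000 EQ?F → skip
[2] flags=1000 HI?F → skip
[3] flags=0000 → (cmp)
[4] flags=0000 MI?F → skip
[5] flags=0000 VS?F → skip
[6] flags=0000 EQ?F → skip
[7] flags=0010 → (cmp)
[8] flags=0010 CS?T → r2=0xfa
[9] flags=0010 PL?T → r2=0x83
[10] flags=0010 EQ?F → skip

EXEC = [8,9]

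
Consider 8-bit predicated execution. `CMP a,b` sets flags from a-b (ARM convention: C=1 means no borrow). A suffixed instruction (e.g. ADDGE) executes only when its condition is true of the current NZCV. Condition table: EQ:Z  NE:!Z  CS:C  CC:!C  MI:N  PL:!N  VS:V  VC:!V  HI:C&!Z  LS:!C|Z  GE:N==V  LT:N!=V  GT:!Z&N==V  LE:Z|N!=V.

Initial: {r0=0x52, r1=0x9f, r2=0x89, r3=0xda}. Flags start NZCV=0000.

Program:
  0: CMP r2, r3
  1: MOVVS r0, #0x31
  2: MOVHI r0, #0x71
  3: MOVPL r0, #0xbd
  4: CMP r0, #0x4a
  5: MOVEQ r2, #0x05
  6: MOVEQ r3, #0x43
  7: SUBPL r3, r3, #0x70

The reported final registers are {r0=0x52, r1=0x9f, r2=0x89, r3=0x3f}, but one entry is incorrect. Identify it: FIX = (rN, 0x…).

[0] flags=1000 → (cmp)
[1] flags=1000 VS?F → skip
[2] flags=1000 HI?F → skip
[3] flags=1000 PL?F → skip
[4] flags=0010 → (cmp)
[5] flags=0010 EQ?F → skip
[6] flags=0010 EQ?F → skip
[7] flags=0010 PL?T → r3=0x6a

FIX = (r3, 0x6a)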